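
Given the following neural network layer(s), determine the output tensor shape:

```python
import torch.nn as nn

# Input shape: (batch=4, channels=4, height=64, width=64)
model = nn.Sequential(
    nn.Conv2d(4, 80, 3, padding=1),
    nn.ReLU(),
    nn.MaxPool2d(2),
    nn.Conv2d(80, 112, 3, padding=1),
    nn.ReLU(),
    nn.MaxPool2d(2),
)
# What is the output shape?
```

Input: (4, 4, 64, 64) -> after first Conv2d: (4, 80, 64, 64) -> after first MaxPool2d: (4, 80, 32, 32) -> after second Conv2d: (4, 112, 32, 32) -> Output: (4, 112, 16, 16)

Answer: (4, 112, 16, 16)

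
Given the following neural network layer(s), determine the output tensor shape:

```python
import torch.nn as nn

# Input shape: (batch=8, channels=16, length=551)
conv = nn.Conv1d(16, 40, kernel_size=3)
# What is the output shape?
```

Input: (8, 16, 551) -> Output: (8, 40, 549)

Answer: (8, 40, 549)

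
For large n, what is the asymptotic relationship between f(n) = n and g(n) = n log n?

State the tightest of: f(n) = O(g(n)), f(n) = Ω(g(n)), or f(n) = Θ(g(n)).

n vs n log n: f(n) = O(g(n)) but not Ω(g(n)) — n log n grows strictly faster than n.

Answer: f(n) = O(g(n)) but not Ω(g(n)) — n log n grows strictly faster than n.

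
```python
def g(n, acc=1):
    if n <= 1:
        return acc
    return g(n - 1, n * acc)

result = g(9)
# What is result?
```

Accumulator trace (n, acc): (9, 1) -> (8, 9) -> (7, 72) -> (6, 504) -> (5, 3024) -> (4, 15120) -> (3, 60480) -> (2, 181440) -> (1, 362880) -> return 362880

Answer: 362880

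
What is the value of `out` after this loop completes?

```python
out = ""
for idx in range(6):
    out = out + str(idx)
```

Concatenate digits 0 to 5
`out` takes the values: "" → "0" → "01" → "012" → "0123" → "01234" → "012345"

Answer: "012345"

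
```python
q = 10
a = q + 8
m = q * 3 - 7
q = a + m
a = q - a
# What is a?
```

Trace:
`q = 10` → q = 10
`a = q + 8` → a = 18
`m = q * 3 - 7` → m = 23
`q = a + m` → q = 41
`a = q - a` → a = 23
So a = 23

Answer: 23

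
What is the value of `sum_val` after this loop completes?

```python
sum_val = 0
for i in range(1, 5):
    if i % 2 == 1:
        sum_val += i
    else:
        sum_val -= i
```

Add odd, subtract even
`sum_val` takes the values: 0 → 1 → -1 → 2 → -2

Answer: -2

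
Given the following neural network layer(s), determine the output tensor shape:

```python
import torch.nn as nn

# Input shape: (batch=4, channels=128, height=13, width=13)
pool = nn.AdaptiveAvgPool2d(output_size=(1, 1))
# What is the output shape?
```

Input: (4, 128, 13, 13) -> Output: (4, 128, 1, 1)

Answer: (4, 128, 1, 1)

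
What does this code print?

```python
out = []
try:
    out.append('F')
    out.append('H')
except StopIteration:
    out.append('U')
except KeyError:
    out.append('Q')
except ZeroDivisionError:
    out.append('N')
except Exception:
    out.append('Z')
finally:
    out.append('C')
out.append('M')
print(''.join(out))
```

Execution trace: 'F' (try body) → 'H' (try body, no exception) → 'C' (finally) → 'M' (after the try/except). Output: FHCM

Answer: FHCM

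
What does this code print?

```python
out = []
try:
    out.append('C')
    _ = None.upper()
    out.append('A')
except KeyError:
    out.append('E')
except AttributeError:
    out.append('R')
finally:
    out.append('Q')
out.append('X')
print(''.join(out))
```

Execution trace: 'C' (try body) → 'R' (except AttributeError) → 'Q' (finally) → 'X' (after the try/except). Output: CRQX

Answer: CRQX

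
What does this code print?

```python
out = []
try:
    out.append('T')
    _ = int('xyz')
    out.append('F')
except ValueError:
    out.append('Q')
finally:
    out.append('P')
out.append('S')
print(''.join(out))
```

Execution trace: 'T' (try body) → 'Q' (except ValueError) → 'P' (finally) → 'S' (after the try/except). Output: TQPS

Answer: TQPS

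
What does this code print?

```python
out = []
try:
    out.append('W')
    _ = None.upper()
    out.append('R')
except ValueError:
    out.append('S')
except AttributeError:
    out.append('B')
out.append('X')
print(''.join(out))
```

Execution trace: 'W' (try body) → 'B' (except AttributeError) → 'X' (after the try/except). Output: WBX

Answer: WBX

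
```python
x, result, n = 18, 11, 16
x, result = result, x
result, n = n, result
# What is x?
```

Trace:
`x, result, n = 18, 11, 16` → x = 18; result = 11; n = 16
`x, result = result, x` → x = 11; result = 18
`result, n = n, result` → result = 16; n = 18
So x = 11

Answer: 11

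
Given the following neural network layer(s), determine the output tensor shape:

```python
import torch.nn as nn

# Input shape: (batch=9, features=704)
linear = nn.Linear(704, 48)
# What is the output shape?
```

Input: (9, 704) -> Output: (9, 48)

Answer: (9, 48)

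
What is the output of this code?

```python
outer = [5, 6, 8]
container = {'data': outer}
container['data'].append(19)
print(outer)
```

Key concept: dict holds reference to list.
Step by step:
`outer = [5, 6, 8]` → outer = [5, 6, 8]
`container = {'data': outer}` → container = {'data': [5, 6, 8]}
`container['data'].append(19)` → outer = [5, 6, 8, 19]; container = {'data': [5, 6, 8, 19]}
`print(outer)` → prints [5, 6, 8, 19]

Answer: [5, 6, 8, 19]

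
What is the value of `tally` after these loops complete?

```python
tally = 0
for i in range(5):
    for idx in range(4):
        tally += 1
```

5 * 4 = 20
`tally` takes the values: 0 → 1 → 2 → 3 → 4 → 5 → 6 → 7 → 8 → 9 → 10 → 11 → 12 → 13 → 14 → 15 → 16 → 17 → 18 → 19 → 20

Answer: 20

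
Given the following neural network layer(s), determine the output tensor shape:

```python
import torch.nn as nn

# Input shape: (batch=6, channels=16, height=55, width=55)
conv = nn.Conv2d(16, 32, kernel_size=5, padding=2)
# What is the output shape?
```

Input: (6, 16, 55, 55) -> Output: (6, 32, 55, 55)

Answer: (6, 32, 55, 55)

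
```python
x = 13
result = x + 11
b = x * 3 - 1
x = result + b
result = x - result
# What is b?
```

Trace:
`x = 13` → x = 13
`result = x + 11` → result = 24
`b = x * 3 - 1` → b = 38
`x = result + b` → x = 62
`result = x - result` → result = 38
So b = 38

Answer: 38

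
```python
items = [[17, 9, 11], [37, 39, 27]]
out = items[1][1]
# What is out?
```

Trace:
`items = [[17, 9, 11], [37, 39, 27]]` → items = [[17, 9, 11], [37, 39, 27]]
`out = items[1][1]` → out = 39
So out = 39

Answer: 39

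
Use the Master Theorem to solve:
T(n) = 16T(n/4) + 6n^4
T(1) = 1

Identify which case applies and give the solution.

a=16, b=4, f(n)=6n^4. log_4(16) = 2. Since c=4 > 2 and the regularity condition holds (16(n/4)^4 = (16/4^4)n^4 with 16/4^4 < 1), Case 3 applies: T(n) = Θ(f(n)) = O(n^4).

Answer: O(n^4) - Case 3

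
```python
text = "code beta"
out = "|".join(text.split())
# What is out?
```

Trace:
`text = "code beta"` → text = 'code beta'
`out = "|".join(text.split())` → out = 'code|beta'
So out = 'code|beta'

Answer: 'code|beta'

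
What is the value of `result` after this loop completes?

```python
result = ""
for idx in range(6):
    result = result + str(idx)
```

Concatenate digits 0 to 5
`result` takes the values: "" → "0" → "01" → "012" → "0123" → "01234" → "012345"

Answer: "012345"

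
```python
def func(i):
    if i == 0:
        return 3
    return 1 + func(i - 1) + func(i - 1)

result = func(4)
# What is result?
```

func(i) = 1 + 2·func(i-1), func(0)=3. Closed form: (3+1)·2^4 - 1 = 63.

Answer: 63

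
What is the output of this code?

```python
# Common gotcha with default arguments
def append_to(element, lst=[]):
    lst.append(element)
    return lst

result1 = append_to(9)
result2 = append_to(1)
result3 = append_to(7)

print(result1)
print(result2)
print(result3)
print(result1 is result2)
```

Key concept: mutable default argument gotcha.
Step by step:
`result1 = append_to(9)` → result1 = [9]
`result2 = append_to(1)` → result1 = [9, 1] (same object as result2); result2 = [9, 1] (same object as result1)
`result3 = append_to(7)` → result1 = [9, 1, 7] (same object as result2, result3); result2 = [9, 1, 7] (same object as result1, result3); result3 = [9, 1, 7] (same object as result1, result2)
`print(result1)` → prints [9, 1, 7]
`print(result2)` → prints [9, 1, 7]
`print(result3)` → prints [9, 1, 7]
`print(result1 is result2)` → prints True

Answer:
[9, 1, 7]
[9, 1, 7]
[9, 1, 7]
True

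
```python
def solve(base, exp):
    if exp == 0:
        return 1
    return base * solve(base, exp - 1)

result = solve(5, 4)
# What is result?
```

solve(5, 4) = 5 * 5 * 5 * 5 = 625

Answer: 625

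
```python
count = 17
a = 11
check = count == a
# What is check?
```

Trace:
`count = 17` → count = 17
`a = 11` → a = 11
`check = count == a` → check = False
So check = False

Answer: False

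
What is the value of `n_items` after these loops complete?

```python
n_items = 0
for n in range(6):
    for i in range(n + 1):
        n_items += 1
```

Triangle: 1 + 2 + ... + 6
`n_items` takes the values: 0 → 1 → 2 → 3 → 4 → 5 → 6 → 7 → 8 → 9 → 10 → 11 → 12 → 13 → 14 → 15 → 16 → 17 → 18 → 19 → 20 → 21

Answer: 21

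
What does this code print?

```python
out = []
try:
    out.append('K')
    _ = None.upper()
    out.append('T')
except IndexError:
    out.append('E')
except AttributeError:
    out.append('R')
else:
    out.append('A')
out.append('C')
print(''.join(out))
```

Execution trace: 'K' (try body) → 'R' (except AttributeError) → 'C' (after the try/except). Output: KRC

Answer: KRC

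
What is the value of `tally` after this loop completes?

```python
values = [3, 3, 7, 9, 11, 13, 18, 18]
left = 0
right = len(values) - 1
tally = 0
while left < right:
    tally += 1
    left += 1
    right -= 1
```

Iterations until pointers meet (list length 8)
`tally` takes the values: 0 → 1 → 2 → 3 → 4

Answer: 4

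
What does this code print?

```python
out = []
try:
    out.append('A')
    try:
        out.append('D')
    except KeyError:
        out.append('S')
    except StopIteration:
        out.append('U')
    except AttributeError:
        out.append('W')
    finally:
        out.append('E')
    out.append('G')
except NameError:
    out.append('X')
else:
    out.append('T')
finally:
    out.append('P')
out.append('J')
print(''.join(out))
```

Execution trace: 'A' (try body) → 'D' (inner try body, no exception) → 'E' (inner finally) → 'G' (try body, no exception) → 'T' (else) → 'P' (finally) → 'J' (after the try/except). Output: ADEGTPJ

Answer: ADEGTPJ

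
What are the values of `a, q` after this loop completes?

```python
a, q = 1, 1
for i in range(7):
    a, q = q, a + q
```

Fibonacci: after 7 iterations
`a, q` takes the values: (1, 1) → (1, 2) → (2, 3) → (3, 5) → (5, 8) → (8, 13) → (13, 21) → (21, 34)

Answer: 21, 34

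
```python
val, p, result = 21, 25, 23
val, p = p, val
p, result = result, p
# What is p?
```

Trace:
`val, p, result = 21, 25, 23` → val = 21; p = 25; result = 23
`val, p = p, val` → val = 25; p = 21
`p, result = result, p` → p = 23; result = 21
So p = 23

Answer: 23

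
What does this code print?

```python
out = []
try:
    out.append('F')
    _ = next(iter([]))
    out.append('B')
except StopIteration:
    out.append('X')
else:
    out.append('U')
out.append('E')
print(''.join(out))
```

Execution trace: 'F' (try body) → 'X' (except StopIteration) → 'E' (after the try/except). Output: FXE

Answer: FXE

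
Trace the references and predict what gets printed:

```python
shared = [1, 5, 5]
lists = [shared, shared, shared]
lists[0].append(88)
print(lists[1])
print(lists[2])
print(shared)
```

Key concept: list of same reference.
Step by step:
`shared = [1, 5, 5]` → shared = [1, 5, 5]
`lists = [shared, shared, shared]` → lists = [[1, 5, 5], [1, 5, 5], [1, 5, 5]]
`lists[0].append(88)` → shared = [1, 5, 5, 88]; lists = [[1, 5, 5, 88], [1, 5, 5, 88], [1, 5, 5, 88]]
`print(lists[1])` → prints [1, 5, 5, 88]
`print(lists[2])` → prints [1, 5, 5, 88]
`print(shared)` → prints [1, 5, 5, 88]

Answer:
[1, 5, 5, 88]
[1, 5, 5, 88]
[1, 5, 5, 88]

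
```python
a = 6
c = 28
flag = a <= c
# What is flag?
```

Trace:
`a = 6` → a = 6
`c = 28` → c = 28
`flag = a <= c` → flag = True
So flag = True

Answer: True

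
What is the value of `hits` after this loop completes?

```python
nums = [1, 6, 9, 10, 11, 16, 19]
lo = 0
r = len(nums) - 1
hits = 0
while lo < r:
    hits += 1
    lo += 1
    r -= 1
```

Iterations until pointers meet (list length 7)
`hits` takes the values: 0 → 1 → 2 → 3

Answer: 3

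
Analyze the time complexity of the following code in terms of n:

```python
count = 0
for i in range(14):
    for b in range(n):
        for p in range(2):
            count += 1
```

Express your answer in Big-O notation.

Each loop level contributes: 1 × n × 1. Multiplying the contributions gives O(n).

Answer: O(n)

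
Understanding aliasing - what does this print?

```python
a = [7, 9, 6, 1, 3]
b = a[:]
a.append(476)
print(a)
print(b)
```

Key concept: slice [:] creates copy.
Step by step:
`a = [7, 9, 6, 1, 3]` → a = [7, 9, 6, 1, 3]
`b = a[:]` → b = [7, 9, 6, 1, 3]
`a.append(476)` → a = [7, 9, 6, 1, 3, 476]
`print(a)` → prints [7, 9, 6, 1, 3, 476]
`print(b)` → prints [7, 9, 6, 1, 3]

Answer:
[7, 9, 6, 1, 3, 476]
[7, 9, 6, 1, 3]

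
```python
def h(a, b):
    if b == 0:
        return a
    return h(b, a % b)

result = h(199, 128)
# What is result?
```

h(199, 128) -> h(128, 71) -> h(71, 57) -> h(57, 14) -> h(14, 1) -> h(1, 0) -> 1

Answer: 1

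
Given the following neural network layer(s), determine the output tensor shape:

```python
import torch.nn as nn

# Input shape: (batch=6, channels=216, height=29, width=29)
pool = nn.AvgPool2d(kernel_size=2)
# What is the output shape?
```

Input: (6, 216, 29, 29) -> Output: (6, 216, 14, 14)

Answer: (6, 216, 14, 14)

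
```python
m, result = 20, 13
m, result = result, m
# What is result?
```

Trace:
`m, result = 20, 13` → m = 20; result = 13
`m, result = result, m` → m = 13; result = 20
So result = 20

Answer: 20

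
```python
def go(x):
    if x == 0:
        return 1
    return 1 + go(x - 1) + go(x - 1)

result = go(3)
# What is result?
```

go(x) = 1 + 2·go(x-1), go(0)=1. Closed form: (1+1)·2^3 - 1 = 15.

Answer: 15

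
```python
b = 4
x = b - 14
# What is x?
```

Trace:
`b = 4` → b = 4
`x = b - 14` → x = -10
So x = -10

Answer: -10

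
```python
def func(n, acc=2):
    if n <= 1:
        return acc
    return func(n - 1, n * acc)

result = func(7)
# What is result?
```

Accumulator trace (n, acc): (7, 2) -> (6, 14) -> (5, 84) -> (4, 420) -> (3, 1680) -> (2, 5040) -> (1, 10080) -> return 10080

Answer: 10080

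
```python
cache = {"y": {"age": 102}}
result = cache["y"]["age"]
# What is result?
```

Trace:
`cache = {"y": {"age": 102}}` → cache = {'y': {'age': 102}}
`result = cache["y"]["age"]` → result = 102
So result = 102

Answer: 102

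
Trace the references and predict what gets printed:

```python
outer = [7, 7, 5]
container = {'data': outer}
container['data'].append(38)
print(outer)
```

Key concept: dict holds reference to list.
Step by step:
`outer = [7, 7, 5]` → outer = [7, 7, 5]
`container = {'data': outer}` → container = {'data': [7, 7, 5]}
`container['data'].append(38)` → outer = [7, 7, 5, 38]; container = {'data': [7, 7, 5, 38]}
`print(outer)` → prints [7, 7, 5, 38]

Answer: [7, 7, 5, 38]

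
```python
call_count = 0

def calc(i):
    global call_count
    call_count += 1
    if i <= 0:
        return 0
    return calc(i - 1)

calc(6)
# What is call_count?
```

Linear recursion stepping by 1: 7 calls from i=6 down to ≤0.

Answer: 7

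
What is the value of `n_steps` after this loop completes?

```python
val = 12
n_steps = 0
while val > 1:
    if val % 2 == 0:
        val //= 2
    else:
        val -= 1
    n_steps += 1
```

Steps to reduce 12 to 1
`n_steps` takes the values: 0 → 1 → 2 → 3 → 4

Answer: 4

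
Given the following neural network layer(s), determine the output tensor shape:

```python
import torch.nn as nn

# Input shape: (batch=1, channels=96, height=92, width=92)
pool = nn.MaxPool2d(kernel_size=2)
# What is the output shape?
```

Input: (1, 96, 92, 92) -> Output: (1, 96, 46, 46)

Answer: (1, 96, 46, 46)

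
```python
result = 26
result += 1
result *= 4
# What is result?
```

Trace:
`result = 26` → result = 26
`result += 1` → result = 27
`result *= 4` → result = 108
So result = 108

Answer: 108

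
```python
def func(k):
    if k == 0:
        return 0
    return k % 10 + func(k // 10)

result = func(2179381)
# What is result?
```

Sum of digits of 2179381: 1 + 8 + 3 + 9 + 7 + 1 + 2 = 31

Answer: 31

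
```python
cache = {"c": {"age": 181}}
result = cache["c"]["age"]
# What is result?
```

Trace:
`cache = {"c": {"age": 181}}` → cache = {'c': {'age': 181}}
`result = cache["c"]["age"]` → result = 181
So result = 181

Answer: 181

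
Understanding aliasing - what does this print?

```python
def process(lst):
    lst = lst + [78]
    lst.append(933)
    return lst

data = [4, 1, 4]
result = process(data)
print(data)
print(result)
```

Key concept: rebinding parameter vs mutation.
Step by step:
`data = [4, 1, 4]` → data = [4, 1, 4]
`result = process(data)` → result = [4, 1, 4, 78, 933]
`print(data)` → prints [4, 1, 4]
`print(result)` → prints [4, 1, 4, 78, 933]

Answer:
[4, 1, 4]
[4, 1, 4, 78, 933]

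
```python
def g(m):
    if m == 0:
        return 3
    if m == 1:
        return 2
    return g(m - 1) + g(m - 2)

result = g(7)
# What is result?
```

Build up from base cases: g(0)=3, g(1)=2, g(2)=5, g(3)=7, g(4)=12, g(5)=19, g(6)=31, ..., g(7)=50

Answer: 50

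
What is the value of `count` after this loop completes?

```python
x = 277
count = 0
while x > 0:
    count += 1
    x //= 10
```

Count digits by repeated division by 10
`count` takes the values: 0 → 1 → 2 → 3

Answer: 3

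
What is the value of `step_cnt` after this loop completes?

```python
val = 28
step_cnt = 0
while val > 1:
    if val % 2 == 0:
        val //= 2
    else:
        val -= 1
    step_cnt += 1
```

Steps to reduce 28 to 1
`step_cnt` takes the values: 0 → 1 → 2 → 3 → 4 → 5 → 6

Answer: 6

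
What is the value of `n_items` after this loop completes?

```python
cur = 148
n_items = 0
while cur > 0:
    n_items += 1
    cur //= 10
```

Count digits by repeated division by 10
`n_items` takes the values: 0 → 1 → 2 → 3

Answer: 3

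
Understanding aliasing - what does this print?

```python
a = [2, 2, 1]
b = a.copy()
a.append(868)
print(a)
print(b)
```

Key concept: list.copy() creates independent copy.
Step by step:
`a = [2, 2, 1]` → a = [2, 2, 1]
`b = a.copy()` → b = [2, 2, 1]
`a.append(868)` → a = [2, 2, 1, 868]
`print(a)` → prints [2, 2, 1, 868]
`print(b)` → prints [2, 2, 1]

Answer:
[2, 2, 1, 868]
[2, 2, 1]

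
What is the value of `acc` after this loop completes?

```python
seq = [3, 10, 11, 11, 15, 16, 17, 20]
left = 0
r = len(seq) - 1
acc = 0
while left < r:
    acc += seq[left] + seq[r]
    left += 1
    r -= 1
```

Sum of pairs from ends
`acc` takes the values: 0 → 23 → 50 → 77 → 103

Answer: 103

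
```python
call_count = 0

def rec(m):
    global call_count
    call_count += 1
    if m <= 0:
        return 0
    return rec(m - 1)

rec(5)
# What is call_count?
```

Linear recursion stepping by 1: 6 calls from m=5 down to ≤0.

Answer: 6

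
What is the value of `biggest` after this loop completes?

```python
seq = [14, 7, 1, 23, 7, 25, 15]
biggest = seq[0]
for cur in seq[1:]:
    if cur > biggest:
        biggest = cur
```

Maximum of [14, 7, 1, 23, 7, 25, 15]
`biggest` takes the values: 14 → 23 → 25

Answer: 25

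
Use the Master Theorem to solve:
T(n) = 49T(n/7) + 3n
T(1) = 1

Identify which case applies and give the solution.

a=49, b=7, f(n)=3n. log_7(49) = 2. Since c=1 < 2, Case 1 applies: T(n) = Θ(n^log_b(a)) = O(n^2).

Answer: O(n^2) - Case 1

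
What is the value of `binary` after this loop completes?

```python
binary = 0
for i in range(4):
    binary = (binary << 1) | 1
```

Build 4 consecutive 1-bits: 0b1111
`binary` takes the values: 0 → 1 → 3 → 7 → 15

Answer: 15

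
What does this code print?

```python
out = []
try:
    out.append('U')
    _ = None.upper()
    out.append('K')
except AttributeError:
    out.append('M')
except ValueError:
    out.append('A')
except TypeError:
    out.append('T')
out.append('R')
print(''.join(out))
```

Execution trace: 'U' (try body) → 'M' (except AttributeError) → 'R' (after the try/except). Output: UMR

Answer: UMR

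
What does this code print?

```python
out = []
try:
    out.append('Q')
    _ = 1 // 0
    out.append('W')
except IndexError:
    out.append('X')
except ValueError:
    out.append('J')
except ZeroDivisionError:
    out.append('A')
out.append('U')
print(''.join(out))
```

Execution trace: 'Q' (try body) → 'A' (except ZeroDivisionError) → 'U' (after the try/except). Output: QAU

Answer: QAU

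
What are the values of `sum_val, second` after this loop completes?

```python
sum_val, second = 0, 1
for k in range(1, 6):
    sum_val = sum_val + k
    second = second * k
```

Sum and factorial of 1 to 5
`sum_val, second` takes the values: (0, 1) → (1, 1) → (3, 1) → (3, 2) → (6, 2) → (6, 6) → (10, 6) → (10, 24) → (15, 24) → (15, 120)

Answer: 15, 120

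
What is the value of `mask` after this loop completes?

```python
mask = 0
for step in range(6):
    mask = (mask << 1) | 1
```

Build 6 consecutive 1-bits: 0b111111
`mask` takes the values: 0 → 1 → 3 → 7 → 15 → 31 → 63

Answer: 63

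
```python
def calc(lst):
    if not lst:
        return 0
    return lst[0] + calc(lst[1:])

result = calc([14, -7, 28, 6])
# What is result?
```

14 + (-7) + 28 + 6 + 0 = 41

Answer: 41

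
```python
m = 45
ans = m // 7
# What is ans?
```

Trace:
`m = 45` → m = 45
`ans = m // 7` → ans = 6
So ans = 6

Answer: 6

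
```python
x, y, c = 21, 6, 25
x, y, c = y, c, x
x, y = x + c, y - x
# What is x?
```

Trace:
`x, y, c = 21, 6, 25` → x = 21; y = 6; c = 25
`x, y, c = y, c, x` → x = 6; y = 25; c = 21
`x, y = x + c, y - x` → x = 27; y = 19
So x = 27

Answer: 27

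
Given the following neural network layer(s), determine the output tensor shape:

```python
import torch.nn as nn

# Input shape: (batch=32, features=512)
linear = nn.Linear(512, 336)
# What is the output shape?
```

Input: (32, 512) -> Output: (32, 336)

Answer: (32, 336)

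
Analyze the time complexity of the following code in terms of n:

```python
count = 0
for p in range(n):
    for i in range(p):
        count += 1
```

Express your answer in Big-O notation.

Each loop level contributes: n × n. Multiplying the contributions gives O(n^2).

Answer: O(n^2)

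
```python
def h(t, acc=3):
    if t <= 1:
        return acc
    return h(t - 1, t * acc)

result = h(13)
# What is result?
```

Accumulator trace (n, acc): (13, 3) -> (12, 39) -> (11, 468) -> (10, 5148) -> (9, 51480) -> (8, 463320) -> (7, 3706560) -> (6, 25945920) -> (5, 155675520) -> (4, 778377600) -> (3, 3113510400) -> (2, 9340531200) -> (1, 18681062400) -> return 18681062400

Answer: 18681062400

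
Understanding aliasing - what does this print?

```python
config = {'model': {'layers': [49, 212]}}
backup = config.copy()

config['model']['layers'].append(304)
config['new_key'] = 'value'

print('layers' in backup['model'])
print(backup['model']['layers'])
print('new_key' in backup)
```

Key concept: shallow copy gotcha with nested dict.
Step by step:
`config = {'model': {'layers': [49, 212]}}` → config = {'model': {'layers': [49, 212]}}
`backup = config.copy()` → backup = {'model': {'layers': [49, 212]}}
`config['model']['layers'].append(304)` → config = {'model': {'layers': [49, 212, 304]}}; backup = {'model': {'layers': [49, 212, 304]}}
`config['new_key'] = 'value'` → config = {'model': {'layers': [49, 212, 304]}, 'new_key': 'value'}
`print('layers' in backup['model'])` → prints True
`print(backup['model']['layers'])` → prints [49, 212, 304]
`print('new_key' in backup)` → prints False

Answer:
True
[49, 212, 304]
False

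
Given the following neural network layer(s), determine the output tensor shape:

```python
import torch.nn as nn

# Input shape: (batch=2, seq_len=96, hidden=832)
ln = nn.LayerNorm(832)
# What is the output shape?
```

Input: (2, 96, 832) -> Output: (2, 96, 832)

Answer: (2, 96, 832)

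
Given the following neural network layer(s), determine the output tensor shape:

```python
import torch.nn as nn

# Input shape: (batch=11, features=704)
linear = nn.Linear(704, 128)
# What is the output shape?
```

Input: (11, 704) -> Output: (11, 128)

Answer: (11, 128)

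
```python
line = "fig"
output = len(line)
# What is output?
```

Trace:
`line = "fig"` → line = 'fig'
`output = len(line)` → output = 3
So output = 3

Answer: 3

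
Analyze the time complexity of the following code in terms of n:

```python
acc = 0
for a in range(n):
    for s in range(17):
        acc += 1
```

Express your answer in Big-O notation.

Each loop level contributes: n × 1. Multiplying the contributions gives O(n).

Answer: O(n)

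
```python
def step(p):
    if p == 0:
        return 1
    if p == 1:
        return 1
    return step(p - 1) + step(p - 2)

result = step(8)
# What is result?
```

Build up from base cases: step(0)=1, step(1)=1, step(2)=2, step(3)=3, step(4)=5, step(5)=8, step(6)=13, ..., step(8)=34

Answer: 34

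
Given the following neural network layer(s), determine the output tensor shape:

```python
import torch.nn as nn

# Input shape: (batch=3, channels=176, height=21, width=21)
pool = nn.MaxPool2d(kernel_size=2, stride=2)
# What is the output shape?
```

Input: (3, 176, 21, 21) -> Output: (3, 176, 10, 10)

Answer: (3, 176, 10, 10)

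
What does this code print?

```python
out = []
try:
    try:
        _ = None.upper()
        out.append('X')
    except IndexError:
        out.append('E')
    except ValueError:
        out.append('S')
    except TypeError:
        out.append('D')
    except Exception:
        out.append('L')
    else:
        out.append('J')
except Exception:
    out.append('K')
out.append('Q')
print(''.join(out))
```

Execution trace: 'L' (inner except Exception) → 'Q' (after the try/except). Output: LQ

Answer: LQ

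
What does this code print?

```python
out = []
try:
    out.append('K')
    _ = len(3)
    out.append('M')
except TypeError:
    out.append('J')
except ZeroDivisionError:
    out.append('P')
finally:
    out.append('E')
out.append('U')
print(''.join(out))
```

Execution trace: 'K' (try body) → 'J' (except TypeError) → 'E' (finally) → 'U' (after the try/except). Output: KJEU

Answer: KJEU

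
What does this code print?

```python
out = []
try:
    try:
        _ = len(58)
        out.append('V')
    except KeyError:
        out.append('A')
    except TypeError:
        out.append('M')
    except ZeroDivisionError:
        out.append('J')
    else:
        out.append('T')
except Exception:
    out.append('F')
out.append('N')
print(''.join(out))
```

Execution trace: 'M' (inner except TypeError) → 'N' (after the try/except). Output: MN

Answer: MN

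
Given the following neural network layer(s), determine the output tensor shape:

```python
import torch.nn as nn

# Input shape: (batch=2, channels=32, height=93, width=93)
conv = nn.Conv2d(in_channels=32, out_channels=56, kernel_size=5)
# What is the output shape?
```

Input: (2, 32, 93, 93) -> Output: (2, 56, 89, 89)

Answer: (2, 56, 89, 89)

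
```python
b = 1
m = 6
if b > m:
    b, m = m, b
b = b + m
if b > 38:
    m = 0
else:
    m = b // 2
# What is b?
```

Trace:
`b = 1` → b = 1
`m = 6` → m = 6
`if b > m: ...` → b > m is False → no variable changes
`b = b + m` → b = 7
`if b > 38: ...` → b > 38 is False, take else branch → m = 3
So b = 7

Answer: 7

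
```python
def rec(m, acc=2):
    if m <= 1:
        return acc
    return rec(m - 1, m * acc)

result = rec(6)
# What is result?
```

Accumulator trace (n, acc): (6, 2) -> (5, 12) -> (4, 60) -> (3, 240) -> (2, 720) -> (1, 1440) -> return 1440

Answer: 1440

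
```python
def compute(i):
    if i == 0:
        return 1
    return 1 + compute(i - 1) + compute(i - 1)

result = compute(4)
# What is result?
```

compute(i) = 1 + 2·compute(i-1), compute(0)=1. Closed form: (1+1)·2^4 - 1 = 31.

Answer: 31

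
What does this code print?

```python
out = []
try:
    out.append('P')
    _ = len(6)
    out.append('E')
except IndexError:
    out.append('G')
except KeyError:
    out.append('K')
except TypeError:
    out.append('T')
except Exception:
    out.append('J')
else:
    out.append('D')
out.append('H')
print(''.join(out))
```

Execution trace: 'P' (try body) → 'T' (except TypeError) → 'H' (after the try/except). Output: PTH

Answer: PTH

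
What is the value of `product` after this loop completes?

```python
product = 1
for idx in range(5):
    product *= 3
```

3^5 = 243
`product` takes the values: 1 → 3 → 9 → 27 → 81 → 243

Answer: 243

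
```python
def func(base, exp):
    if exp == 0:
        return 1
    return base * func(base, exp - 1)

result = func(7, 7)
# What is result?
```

func(7, 7) = 7 * 7 * 7 * 7 * 7 * 7 * 7 = 823543

Answer: 823543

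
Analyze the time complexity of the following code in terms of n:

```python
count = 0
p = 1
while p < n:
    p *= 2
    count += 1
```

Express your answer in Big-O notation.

Each loop level contributes: log n. Multiplying the contributions gives O(log n).

Answer: O(log n)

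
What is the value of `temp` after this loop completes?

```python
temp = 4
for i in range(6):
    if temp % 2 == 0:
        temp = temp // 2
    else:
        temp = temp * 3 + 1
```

Collatz-style transformation from 4
`temp` takes the values: 4 → 2 → 1 → 4 → 2 → 1 → 4

Answer: 4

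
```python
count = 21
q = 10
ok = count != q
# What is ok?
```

Trace:
`count = 21` → count = 21
`q = 10` → q = 10
`ok = count != q` → ok = True
So ok = True

Answer: True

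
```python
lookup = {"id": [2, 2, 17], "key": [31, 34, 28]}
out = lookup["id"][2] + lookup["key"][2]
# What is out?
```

Trace:
`lookup = {"id": [2, 2, 17], "key": [31, 34, 28]}` → lookup = {'id': [2, 2, 17], 'key': [31, 34, 28]}
`out = lookup["id"][2] + lookup["key"][2]` → out = 45
So out = 45

Answer: 45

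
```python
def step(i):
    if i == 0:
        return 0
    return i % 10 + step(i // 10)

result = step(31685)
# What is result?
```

Sum of digits of 31685: 5 + 8 + 6 + 1 + 3 = 23

Answer: 23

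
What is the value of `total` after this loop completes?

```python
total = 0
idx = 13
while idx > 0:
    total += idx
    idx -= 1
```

Sum 13 down to 1
`total` takes the values: 0 → 13 → 25 → 36 → 46 → 55 → 63 → 70 → 76 → 81 → 85 → 88 → 90 → 91

Answer: 91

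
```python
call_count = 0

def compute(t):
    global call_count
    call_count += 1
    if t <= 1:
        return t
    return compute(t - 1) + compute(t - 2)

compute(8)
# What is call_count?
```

Calls(t) = 1 + Calls(t-1) + Calls(t-2); Calls(0)=Calls(1)=1. For t=8 this gives 67.

Answer: 67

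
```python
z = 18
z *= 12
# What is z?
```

Trace:
`z = 18` → z = 18
`z *= 12` → z = 216
So z = 216

Answer: 216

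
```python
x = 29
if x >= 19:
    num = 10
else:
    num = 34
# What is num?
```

Trace:
`x = 29` → x = 29
`if x >= 19: ...` → x >= 19 is True → num = 10
So num = 10

Answer: 10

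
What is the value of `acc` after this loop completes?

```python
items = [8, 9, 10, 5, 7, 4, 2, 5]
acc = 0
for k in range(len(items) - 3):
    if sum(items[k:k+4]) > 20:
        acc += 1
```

Count windows with sum > 20
`acc` takes the values: 0 → 1 → 2 → 3

Answer: 3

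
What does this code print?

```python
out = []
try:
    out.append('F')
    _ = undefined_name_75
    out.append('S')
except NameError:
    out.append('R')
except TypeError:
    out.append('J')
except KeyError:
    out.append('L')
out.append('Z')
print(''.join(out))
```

Execution trace: 'F' (try body) → 'R' (except NameError) → 'Z' (after the try/except). Output: FRZ

Answer: FRZ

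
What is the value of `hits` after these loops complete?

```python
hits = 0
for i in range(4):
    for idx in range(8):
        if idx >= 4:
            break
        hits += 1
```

Inner breaks at 4, outer runs 4 times
`hits` takes the values: 0 → 1 → 2 → 3 → 4 → 5 → 6 → 7 → 8 → 9 → 10 → 11 → 12 → 13 → 14 → 15 → 16

Answer: 16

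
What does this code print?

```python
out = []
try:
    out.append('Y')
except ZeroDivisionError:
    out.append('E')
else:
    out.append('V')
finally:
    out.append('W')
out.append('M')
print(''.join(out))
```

Execution trace: 'Y' (try body, no exception) → 'V' (else) → 'W' (finally) → 'M' (after the try/except). Output: YVWM

Answer: YVWM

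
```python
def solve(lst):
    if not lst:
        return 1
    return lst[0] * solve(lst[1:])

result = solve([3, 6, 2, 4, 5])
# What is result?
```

Product over [3, 6, 2, 4, 5] = 3 * 6 * 2 * 4 * 5 = 720

Answer: 720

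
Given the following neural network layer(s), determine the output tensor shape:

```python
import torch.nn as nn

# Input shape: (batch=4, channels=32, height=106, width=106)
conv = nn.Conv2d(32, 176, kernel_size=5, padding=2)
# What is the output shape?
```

Input: (4, 32, 106, 106) -> Output: (4, 176, 106, 106)

Answer: (4, 176, 106, 106)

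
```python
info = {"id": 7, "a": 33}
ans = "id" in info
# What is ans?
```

Trace:
`info = {"id": 7, "a": 33}` → info = {'id': 7, 'a': 33}
`ans = "id" in info` → ans = True
So ans = True

Answer: True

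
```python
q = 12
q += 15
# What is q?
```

Trace:
`q = 12` → q = 12
`q += 15` → q = 27
So q = 27

Answer: 27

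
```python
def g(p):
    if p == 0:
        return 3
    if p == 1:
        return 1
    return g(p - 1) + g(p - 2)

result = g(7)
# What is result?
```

Build up from base cases: g(0)=3, g(1)=1, g(2)=4, g(3)=5, g(4)=9, g(5)=14, g(6)=23, ..., g(7)=37

Answer: 37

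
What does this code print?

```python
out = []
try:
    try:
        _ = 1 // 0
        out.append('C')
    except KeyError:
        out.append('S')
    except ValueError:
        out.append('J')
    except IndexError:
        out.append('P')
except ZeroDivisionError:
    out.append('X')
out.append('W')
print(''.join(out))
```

Execution trace: 'X' (outer except ZeroDivisionError) → 'W' (after the try/except). Output: XW

Answer: XW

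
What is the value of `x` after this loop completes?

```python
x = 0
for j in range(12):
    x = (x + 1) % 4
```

Increment mod 4, 12 times = 0
`x` takes the values: 0 → 1 → 2 → 3 → 0 → 1 → 2 → 3 → 0 → 1 → 2 → 3 → 0

Answer: 0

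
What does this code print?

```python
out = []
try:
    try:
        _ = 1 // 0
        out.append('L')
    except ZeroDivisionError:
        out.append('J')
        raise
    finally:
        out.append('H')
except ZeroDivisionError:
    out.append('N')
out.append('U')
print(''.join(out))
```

Execution trace: 'J' (inner except ZeroDivisionError) → 'H' (inner finally) → 'N' (outer except ZeroDivisionError) → 'U' (after the try/except). Output: JHNU

Answer: JHNU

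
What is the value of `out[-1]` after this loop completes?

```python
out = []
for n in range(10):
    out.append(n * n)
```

Last element of squares 0 to 9
`out` takes the values: [] → [0] → [0, 1] → [0, 1, 4] → [0, 1, 4, 9] → [0, 1, 4, 9, 16] → [0, 1, 4, 9, 16, 25] → [0, 1, 4, 9, 16, 25, 36] → [0, 1, 4, 9, 16, 25, 36, 49] → [0, 1, 4, 9, 16, 25, 36, 49, 64] → [0, 1, 4, 9, 16, 25, 36, 49, 64, 81]
So `out[-1]` = 81

Answer: 81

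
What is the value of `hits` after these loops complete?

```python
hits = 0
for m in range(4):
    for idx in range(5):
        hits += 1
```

4 * 5 = 20
`hits` takes the values: 0 → 1 → 2 → 3 → 4 → 5 → 6 → 7 → 8 → 9 → 10 → 11 → 12 → 13 → 14 → 15 → 16 → 17 → 18 → 19 → 20

Answer: 20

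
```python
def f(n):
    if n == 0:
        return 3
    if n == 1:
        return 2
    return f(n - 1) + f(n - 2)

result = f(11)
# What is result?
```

Build up from base cases: f(0)=3, f(1)=2, f(2)=5, f(3)=7, f(4)=12, f(5)=19, f(6)=31, ..., f(11)=343

Answer: 343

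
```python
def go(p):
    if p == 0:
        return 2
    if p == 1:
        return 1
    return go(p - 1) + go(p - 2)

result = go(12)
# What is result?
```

Build up from base cases: go(0)=2, go(1)=1, go(2)=3, go(3)=4, go(4)=7, go(5)=11, go(6)=18, ..., go(12)=322

Answer: 322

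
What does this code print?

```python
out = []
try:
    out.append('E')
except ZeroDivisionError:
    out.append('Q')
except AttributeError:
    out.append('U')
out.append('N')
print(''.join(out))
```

Execution trace: 'E' (try body, no exception) → 'N' (after the try/except). Output: EN

Answer: EN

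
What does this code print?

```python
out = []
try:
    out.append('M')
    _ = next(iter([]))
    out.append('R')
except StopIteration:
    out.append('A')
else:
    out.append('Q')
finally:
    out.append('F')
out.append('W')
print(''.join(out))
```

Execution trace: 'M' (try body) → 'A' (except StopIteration) → 'F' (finally) → 'W' (after the try/except). Output: MAFW

Answer: MAFW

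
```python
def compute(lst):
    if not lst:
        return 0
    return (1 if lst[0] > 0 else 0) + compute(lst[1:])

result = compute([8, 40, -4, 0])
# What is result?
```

Count of positive elements in [8, 40, -4, 0] = 2

Answer: 2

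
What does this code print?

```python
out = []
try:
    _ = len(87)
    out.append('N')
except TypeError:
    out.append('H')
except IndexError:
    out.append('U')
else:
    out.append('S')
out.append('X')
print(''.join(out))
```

Execution trace: 'H' (except TypeError) → 'X' (after the try/except). Output: HX

Answer: HX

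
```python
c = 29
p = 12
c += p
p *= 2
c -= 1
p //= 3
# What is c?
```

Trace:
`c = 29` → c = 29
`p = 12` → p = 12
`c += p` → c = 41
`p *= 2` → p = 24
`c -= 1` → c = 40
`p //= 3` → p = 8
So c = 40

Answer: 40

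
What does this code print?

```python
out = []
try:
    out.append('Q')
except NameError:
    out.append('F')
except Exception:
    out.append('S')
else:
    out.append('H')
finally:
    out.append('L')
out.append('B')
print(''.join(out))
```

Execution trace: 'Q' (try body, no exception) → 'H' (else) → 'L' (finally) → 'B' (after the try/except). Output: QHLB

Answer: QHLB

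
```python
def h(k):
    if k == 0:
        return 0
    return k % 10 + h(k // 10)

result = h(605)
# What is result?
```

Sum of digits of 605: 5 + 0 + 6 = 11

Answer: 11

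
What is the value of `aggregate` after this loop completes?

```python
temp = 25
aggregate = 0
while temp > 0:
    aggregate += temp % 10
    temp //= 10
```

Sum digits of 25
`aggregate` takes the values: 0 → 5 → 7

Answer: 7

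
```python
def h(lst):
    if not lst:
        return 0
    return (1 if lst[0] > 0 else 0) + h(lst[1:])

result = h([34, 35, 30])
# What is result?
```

Count of positive elements in [34, 35, 30] = 3

Answer: 3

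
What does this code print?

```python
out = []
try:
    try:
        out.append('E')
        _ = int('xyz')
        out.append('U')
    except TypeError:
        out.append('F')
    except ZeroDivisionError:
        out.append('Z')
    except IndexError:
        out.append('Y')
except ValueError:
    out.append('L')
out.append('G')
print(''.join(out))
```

Execution trace: 'E' (try body) → 'L' (outer except ValueError) → 'G' (after the try/except). Output: ELG

Answer: ELG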